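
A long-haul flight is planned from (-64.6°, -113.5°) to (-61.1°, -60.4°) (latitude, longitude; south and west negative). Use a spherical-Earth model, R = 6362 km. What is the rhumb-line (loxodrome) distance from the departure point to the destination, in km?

2715 km

Rhumb course C = atan2(Δλ, Δψ) with Δψ = ln[tan(π/4+φ₂/2)/tan(π/4+φ₁/2)] = +0.1340, Δλ = +0.9268 → C = 81.77°
d = R·|Δφ| / |cos C| = 6362·0.06109 / 0.14315 = 2715 km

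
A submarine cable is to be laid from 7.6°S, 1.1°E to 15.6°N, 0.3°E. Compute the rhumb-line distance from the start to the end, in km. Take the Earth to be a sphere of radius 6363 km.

2578 km

Δψ = ln[tan(π/4+φ₂/2)/tan(π/4+φ₁/2)] = +0.4087;  Δφ = +0.4049 rad,  Δλ = -0.0140 rad
q = Δφ/Δψ = 0.9907
d = R·√(Δφ² + q²Δλ²) = 6363·0.40515 = 2578 km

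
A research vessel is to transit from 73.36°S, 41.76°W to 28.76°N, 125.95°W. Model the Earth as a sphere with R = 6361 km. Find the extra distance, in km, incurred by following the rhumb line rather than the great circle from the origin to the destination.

366 km

Great circle: cos σ = sin φ₁ sin φ₂ + cos φ₁ cos φ₂ cos Δλ,  σ = 2.0215 rad → d_gc = 12858.6 km
Rhumb line: Δψ = +2.4470, q = Δφ/Δψ = 0.7284, d_rh = R√(Δφ²+q²Δλ²) = 13224.5 km
Excess = 13224.5 − 12858.6 = 365.9 ≈ 366 km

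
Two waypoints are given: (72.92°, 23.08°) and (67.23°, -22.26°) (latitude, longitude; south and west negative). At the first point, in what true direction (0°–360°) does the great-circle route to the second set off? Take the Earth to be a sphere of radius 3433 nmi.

θ = atan2( sin Δλ·cos φ₂ ,  cos φ₁ sin φ₂ − sin φ₁ cos φ₂ cos Δλ )
  = atan2(-0.2753, +0.0108) = 272.24°

272.2°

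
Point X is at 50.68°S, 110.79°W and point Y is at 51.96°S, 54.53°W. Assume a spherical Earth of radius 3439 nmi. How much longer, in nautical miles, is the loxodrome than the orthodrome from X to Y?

53 nmi

Great circle: cos σ = sin φ₁ sin φ₂ + cos φ₁ cos φ₂ cos Δλ,  σ = 0.5985 rad → d_gc = 2058.4 nmi
Rhumb line: Δψ = -0.0357, q = Δφ/Δψ = 0.6249, d_rh = R√(Δφ²+q²Δλ²) = 2111.6 nmi
Excess = 2111.6 − 2058.4 = 53.2 ≈ 53 nmi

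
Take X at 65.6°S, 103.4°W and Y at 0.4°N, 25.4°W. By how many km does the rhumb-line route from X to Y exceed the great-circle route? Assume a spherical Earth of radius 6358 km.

Great circle: cos σ = sin φ₁ sin φ₂ + cos φ₁ cos φ₂ cos Δλ,  σ = 1.4912 rad → d_gc = 9480.9 km
Rhumb line: Δψ = +1.5385, q = Δφ/Δψ = 0.7487, d_rh = R√(Δφ²+q²Δλ²) = 9779.5 km
Excess = 9779.5 − 9480.9 = 298.6 ≈ 299 km

299 km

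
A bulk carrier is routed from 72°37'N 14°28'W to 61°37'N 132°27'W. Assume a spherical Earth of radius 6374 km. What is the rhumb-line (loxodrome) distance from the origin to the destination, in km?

5154 km

Δψ = ln[tan(π/4+φ₂/2)/tan(π/4+φ₁/2)] = -0.5033;  Δφ = -0.1920 rad,  Δλ = -2.0592 rad
q = Δφ/Δψ = 0.3814
d = R·√(Δφ² + q²Δλ²) = 6374·0.80857 = 5154 km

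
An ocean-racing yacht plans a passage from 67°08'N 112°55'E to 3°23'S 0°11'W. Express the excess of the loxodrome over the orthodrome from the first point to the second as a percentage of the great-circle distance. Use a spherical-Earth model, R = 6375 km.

7.6%

Great circle: σ = 1.7789 rad → d_gc = Rσ = 11340.3 km
Rhumb: Δφ = -1.2307, Δλ = -1.9740, Δψ = -1.6574, q = Δφ/Δψ = 0.7426 → d_rh = R√(Δφ²+q²Δλ²) = 12201.8 km
Excess = (12201.8 − 11340.3) / 11340.3 = 861.5 / 11340.3 = 7.60% ≈ 7.6%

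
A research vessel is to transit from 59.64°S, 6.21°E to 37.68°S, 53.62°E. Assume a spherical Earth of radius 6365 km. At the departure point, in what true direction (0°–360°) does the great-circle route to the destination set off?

75.3°

θ = atan2( sin Δλ·cos φ₂ ,  cos φ₁ sin φ₂ − sin φ₁ cos φ₂ cos Δλ )
  = atan2(+0.5827, +0.1532) = 75.27°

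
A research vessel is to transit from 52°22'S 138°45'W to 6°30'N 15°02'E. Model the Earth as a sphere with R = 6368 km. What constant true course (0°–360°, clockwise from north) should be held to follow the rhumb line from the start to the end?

Δψ = ln[tan(π/4+φ₂/2)/tan(π/4+φ₁/2)] = +1.1903
Δλ = +2.6840 rad (taken the short way round)
course = atan2(Δλ, Δψ) = 66.08°

66.1°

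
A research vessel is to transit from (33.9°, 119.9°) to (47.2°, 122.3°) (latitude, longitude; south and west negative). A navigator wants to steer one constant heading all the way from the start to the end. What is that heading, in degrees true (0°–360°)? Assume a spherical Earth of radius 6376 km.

Meridional parts: M(φ₁)=+0.6296, M(φ₂)=+0.9368 → ΔM = +0.3072;  Δλ = +0.0419 rad
tan C = Δλ / ΔM = +0.1364 → C = 7.76°

7.8°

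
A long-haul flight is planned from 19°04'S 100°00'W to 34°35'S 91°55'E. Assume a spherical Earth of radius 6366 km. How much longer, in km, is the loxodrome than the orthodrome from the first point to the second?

Great circle: cos σ = sin φ₁ sin φ₂ + cos φ₁ cos φ₂ cos Δλ,  σ = 2.1846 rad → d_gc = 13906.9 km
Rhumb line: Δψ = -0.3049, q = Δφ/Δψ = 0.8883, d_rh = R√(Δφ²+q²Δλ²) = 16677.8 km
Excess = 16677.8 − 13906.9 = 2770.9 ≈ 2771 km

2771 km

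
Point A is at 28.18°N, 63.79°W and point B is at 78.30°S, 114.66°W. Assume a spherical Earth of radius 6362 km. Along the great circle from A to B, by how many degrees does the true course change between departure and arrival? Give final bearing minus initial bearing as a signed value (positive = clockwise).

At departure: θ₁ = atan2(sin Δλ cos φ₂, cos φ₁ sin φ₂ − sin φ₁ cos φ₂ cos Δλ) = 189.67°
At arrival: θ₂ = atan2(sin Δλ cos φ₁, −cos φ₂ sin φ₁ + sin φ₂ cos φ₁ cos Δλ) = 226.87°
Δθ = θ₂ − θ₁ = +37.2°

+37.2°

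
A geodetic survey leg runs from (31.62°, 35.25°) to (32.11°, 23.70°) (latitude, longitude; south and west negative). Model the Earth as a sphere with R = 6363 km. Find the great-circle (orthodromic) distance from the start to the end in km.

Haversine: a = sin²(Δφ/2)+cos φ₁ cos φ₂ sin²(Δλ/2) = 0.00732;  σ = 2·atan2(√a,√(1−a))
σ = 9.817° → d = Rσ = 6363·0.17134 = 1090 km

1090 km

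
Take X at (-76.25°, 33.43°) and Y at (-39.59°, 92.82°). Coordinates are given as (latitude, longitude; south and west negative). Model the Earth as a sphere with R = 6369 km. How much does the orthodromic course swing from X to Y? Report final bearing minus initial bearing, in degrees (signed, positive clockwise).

Initial bearing θ₁ = atan2(sin Δλ cos φ₂, cos φ₁ sin φ₂ − sin φ₁ cos φ₂ cos Δλ) = 70.90°
Final bearing θ₂ = (initial bearing from the destination back to the start) + 180° = 16.94°
Δθ = θ₂ − θ₁ = -54.0°

-54.0°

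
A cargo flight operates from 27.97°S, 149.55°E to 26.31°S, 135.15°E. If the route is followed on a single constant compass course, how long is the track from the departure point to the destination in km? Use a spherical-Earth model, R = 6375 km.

Rhumb course C = atan2(Δλ, Δψ) with Δψ = ln[tan(π/4+φ₂/2)/tan(π/4+φ₁/2)] = +0.0326, Δλ = -0.2513 → C = 277.38°
d = R·|Δφ| / |cos C| = 6375·0.02897 / 0.12847 = 1438 km

1438 km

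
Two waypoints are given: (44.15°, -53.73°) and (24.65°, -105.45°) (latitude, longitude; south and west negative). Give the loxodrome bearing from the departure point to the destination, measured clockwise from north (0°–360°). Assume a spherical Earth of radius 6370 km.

Δψ = ln[tan(π/4+φ₂/2)/tan(π/4+φ₁/2)] = -0.4164
Δλ = -0.9027 rad (taken the short way round)
course = atan2(Δλ, Δψ) = 245.24°

245.2°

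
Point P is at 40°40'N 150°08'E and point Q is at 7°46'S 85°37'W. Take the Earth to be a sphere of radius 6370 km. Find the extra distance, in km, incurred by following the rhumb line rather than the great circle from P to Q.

440 km

Great circle: cos σ = sin φ₁ sin φ₂ + cos φ₁ cos φ₂ cos Δλ,  σ = 2.1072 rad → d_gc = 13422.8 km
Rhumb line: Δψ = -0.9141, q = Δφ/Δψ = 0.9247, d_rh = R√(Δφ²+q²Δλ²) = 13862.4 km
Excess = 13862.4 − 13422.8 = 439.6 ≈ 440 km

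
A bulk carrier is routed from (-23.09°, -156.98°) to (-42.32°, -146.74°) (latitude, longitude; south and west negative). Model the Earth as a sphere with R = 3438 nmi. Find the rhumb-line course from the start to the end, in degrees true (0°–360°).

156.0°

Δψ = ln[tan(π/4+φ₂/2)/tan(π/4+φ₁/2)] = -0.4023
Δλ = +0.1787 rad (taken the short way round)
course = atan2(Δλ, Δψ) = 156.05°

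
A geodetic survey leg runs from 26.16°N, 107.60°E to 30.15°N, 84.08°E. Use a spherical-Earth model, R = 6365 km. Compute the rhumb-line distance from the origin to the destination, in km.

2345 km

Rhumb course C = atan2(Δλ, Δψ) with Δψ = ln[tan(π/4+φ₂/2)/tan(π/4+φ₁/2)] = +0.0790, Δλ = -0.4105 → C = 280.89°
d = R·|Δφ| / |cos C| = 6365·0.06964 / 0.18900 = 2345 km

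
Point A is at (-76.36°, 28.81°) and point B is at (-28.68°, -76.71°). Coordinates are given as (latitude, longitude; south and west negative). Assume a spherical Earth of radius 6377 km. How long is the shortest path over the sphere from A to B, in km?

7316 km

cos σ = sin φ₁ sin φ₂ + cos φ₁ cos φ₂ cos Δλ
      = sin(-76.36°)sin(-28.68°) + cos(-76.36°)cos(-28.68°)cos(-105.52°) = 0.4110
σ = 65.731° → d = Rσ = 6377·1.14722 = 7316 km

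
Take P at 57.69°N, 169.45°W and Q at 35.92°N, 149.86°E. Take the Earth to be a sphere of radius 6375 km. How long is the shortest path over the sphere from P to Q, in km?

3840 km

cos σ = sin φ₁ sin φ₂ + cos φ₁ cos φ₂ cos Δλ
      = sin(57.69°)sin(35.92°) + cos(57.69°)cos(35.92°)cos(-40.69°) = 0.8240
σ = 34.509° → d = Rσ = 6375·0.60230 = 3840 km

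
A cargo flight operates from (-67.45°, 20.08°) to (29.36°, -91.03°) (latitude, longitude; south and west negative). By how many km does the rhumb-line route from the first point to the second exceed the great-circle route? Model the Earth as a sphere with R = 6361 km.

Great circle: cos σ = sin φ₁ sin φ₂ + cos φ₁ cos φ₂ cos Δλ,  σ = 2.1812 rad → d_gc = 13874.5 km
Rhumb line: Δψ = +2.1491, q = Δφ/Δψ = 0.7862, d_rh = R√(Δφ²+q²Δλ²) = 14476.8 km
Excess = 14476.8 − 13874.5 = 602.3 ≈ 602 km

602 km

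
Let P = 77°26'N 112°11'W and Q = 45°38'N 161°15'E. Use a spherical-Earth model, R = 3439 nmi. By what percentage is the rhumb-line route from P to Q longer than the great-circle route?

Great circle: σ = 0.7857 rad → d_gc = Rσ = 2702.2 nmi
Rhumb: Δφ = -0.5550, Δλ = -1.5109, Δψ = -1.3092, q = Δφ/Δψ = 0.4239 → d_rh = R√(Δφ²+q²Δλ²) = 2914.6 nmi
Excess = (2914.6 − 2702.2) / 2702.2 = 212.4 / 2702.2 = 7.86% ≈ 7.9%

7.9%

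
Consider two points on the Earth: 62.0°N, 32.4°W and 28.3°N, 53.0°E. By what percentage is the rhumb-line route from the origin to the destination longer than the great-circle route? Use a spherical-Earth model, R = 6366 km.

Great circle: σ = 1.1021 rad → d_gc = Rσ = 7015.8 km
Rhumb: Δφ = -0.5882, Δλ = +1.4905, Δψ = -0.8737, q = Δφ/Δψ = 0.6732 → d_rh = R√(Δφ²+q²Δλ²) = 7404.5 km
Excess = (7404.5 − 7015.8) / 7015.8 = 388.7 / 7015.8 = 5.54% ≈ 5.5%

5.5%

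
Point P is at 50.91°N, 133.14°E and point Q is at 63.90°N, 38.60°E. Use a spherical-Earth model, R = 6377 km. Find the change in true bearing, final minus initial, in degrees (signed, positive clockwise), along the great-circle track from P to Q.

At departure: θ₁ = atan2(sin Δλ cos φ₂, cos φ₁ sin φ₂ − sin φ₁ cos φ₂ cos Δλ) = 323.53°
At arrival: θ₂ = atan2(sin Δλ cos φ₁, −cos φ₂ sin φ₁ + sin φ₂ cos φ₁ cos Δλ) = 238.43°
Δθ = θ₂ − θ₁ = -85.1°

-85.1°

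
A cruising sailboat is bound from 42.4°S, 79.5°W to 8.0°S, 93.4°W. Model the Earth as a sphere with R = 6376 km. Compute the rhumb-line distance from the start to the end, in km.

Rhumb course C = atan2(Δλ, Δψ) with Δψ = ln[tan(π/4+φ₂/2)/tan(π/4+φ₁/2)] = +0.6785, Δλ = -0.2426 → C = 340.33°
d = R·|Δφ| / |cos C| = 6376·0.60039 / 0.94162 = 4065 km

4065 km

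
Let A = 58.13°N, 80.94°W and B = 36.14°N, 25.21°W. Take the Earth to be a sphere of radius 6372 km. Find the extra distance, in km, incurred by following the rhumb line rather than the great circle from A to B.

107 km

Great circle: cos σ = sin φ₁ sin φ₂ + cos φ₁ cos φ₂ cos Δλ,  σ = 0.7363 rad → d_gc = 4691.7 km
Rhumb line: Δψ = -0.5762, q = Δφ/Δψ = 0.6661, d_rh = R√(Δφ²+q²Δλ²) = 4798.6 km
Excess = 4798.6 − 4691.7 = 106.9 ≈ 107 km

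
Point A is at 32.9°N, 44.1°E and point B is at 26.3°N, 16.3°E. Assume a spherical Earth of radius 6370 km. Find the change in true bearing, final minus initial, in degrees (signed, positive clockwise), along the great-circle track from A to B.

Initial bearing θ₁ = atan2(sin Δλ cos φ₂, cos φ₁ sin φ₂ − sin φ₁ cos φ₂ cos Δλ) = 262.00°
Final bearing θ₂ = (initial bearing from the destination back to the start) + 180° = 248.04°
Δθ = θ₂ − θ₁ = -14.0°

-14.0°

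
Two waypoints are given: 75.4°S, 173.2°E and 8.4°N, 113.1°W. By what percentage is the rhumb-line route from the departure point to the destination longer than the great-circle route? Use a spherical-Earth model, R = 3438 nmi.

3.1%

Great circle: σ = 1.6422 rad → d_gc = Rσ = 5646.0 nmi
Rhumb: Δφ = +1.4626, Δλ = +1.2863, Δψ = +2.2021, q = Δφ/Δψ = 0.6642 → d_rh = R√(Δφ²+q²Δλ²) = 5823.4 nmi
Excess = (5823.4 − 5646.0) / 5646.0 = 177.4 / 5646.0 = 3.14% ≈ 3.1%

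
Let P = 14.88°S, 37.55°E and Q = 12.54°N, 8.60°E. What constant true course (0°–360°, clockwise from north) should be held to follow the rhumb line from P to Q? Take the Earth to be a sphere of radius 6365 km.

313.7°

Δψ = ln[tan(π/4+φ₂/2)/tan(π/4+φ₁/2)] = +0.4833
Δλ = -0.5053 rad (taken the short way round)
course = atan2(Δλ, Δψ) = 313.73°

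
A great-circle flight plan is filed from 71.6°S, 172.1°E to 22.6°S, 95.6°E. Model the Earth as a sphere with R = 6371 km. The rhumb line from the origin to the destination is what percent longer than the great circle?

4.7%

Great circle: σ = 1.1233 rad → d_gc = Rσ = 7156.8 km
Rhumb: Δφ = +0.8552, Δλ = -1.3352, Δψ = +1.4153, q = Δφ/Δψ = 0.6043 → d_rh = R√(Δφ²+q²Δλ²) = 7490.5 km
Excess = (7490.5 − 7156.8) / 7156.8 = 333.7 / 7156.8 = 4.66% ≈ 4.7%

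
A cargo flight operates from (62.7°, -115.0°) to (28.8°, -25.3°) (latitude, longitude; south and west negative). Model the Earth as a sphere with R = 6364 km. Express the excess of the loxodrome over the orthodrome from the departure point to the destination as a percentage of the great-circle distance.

Great circle: σ = 1.1261 rad → d_gc = Rσ = 7166.4 km
Rhumb: Δφ = -0.5917, Δλ = +1.5656, Δψ = -0.8900, q = Δφ/Δψ = 0.6648 → d_rh = R√(Δφ²+q²Δλ²) = 7618.7 km
Excess = (7618.7 − 7166.4) / 7166.4 = 452.3 / 7166.4 = 6.31% ≈ 6.3%

6.3%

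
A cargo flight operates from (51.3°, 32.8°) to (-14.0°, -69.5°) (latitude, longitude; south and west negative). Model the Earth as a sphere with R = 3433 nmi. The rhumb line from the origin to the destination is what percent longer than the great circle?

Great circle: σ = 1.8945 rad → d_gc = Rσ = 6503.7 nmi
Rhumb: Δφ = -1.1397, Δλ = -1.7855, Δψ = -1.2933, q = Δφ/Δψ = 0.8812 → d_rh = R√(Δφ²+q²Δλ²) = 6669.8 nmi
Excess = (6669.8 − 6503.7) / 6503.7 = 166.1 / 6503.7 = 2.554% ≈ 2.6%

2.6%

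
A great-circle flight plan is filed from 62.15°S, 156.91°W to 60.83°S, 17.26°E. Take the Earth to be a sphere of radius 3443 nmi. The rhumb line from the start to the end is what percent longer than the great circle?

Great circle: σ = 0.9938 rad → d_gc = Rσ = 3421.6 nmi
Rhumb: Δφ = +0.0230, Δλ = +3.0398, Δψ = +0.0483, q = Δφ/Δψ = 0.4772 → d_rh = R√(Δφ²+q²Δλ²) = 4995.4 nmi
Excess = (4995.4 − 3421.6) / 3421.6 = 1573.8 / 3421.6 = 46.00% ≈ 46.0%

46.0%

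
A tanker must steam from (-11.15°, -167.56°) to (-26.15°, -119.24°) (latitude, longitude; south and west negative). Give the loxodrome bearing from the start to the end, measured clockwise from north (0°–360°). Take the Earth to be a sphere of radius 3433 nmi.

108.2°

Δψ = ln[tan(π/4+φ₂/2)/tan(π/4+φ₁/2)] = -0.2773
Δλ = +0.8433 rad (taken the short way round)
course = atan2(Δλ, Δψ) = 108.20°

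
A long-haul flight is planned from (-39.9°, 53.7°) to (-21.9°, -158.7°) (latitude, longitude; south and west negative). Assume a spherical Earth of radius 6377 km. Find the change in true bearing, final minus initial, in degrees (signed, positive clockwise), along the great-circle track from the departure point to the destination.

Initial bearing θ₁ = atan2(sin Δλ cos φ₂, cos φ₁ sin φ₂ − sin φ₁ cos φ₂ cos Δλ) = 147.77°
Final bearing θ₂ = (initial bearing from the destination back to the start) + 180° = 26.16°
Δθ = θ₂ − θ₁ = -121.6°

-121.6°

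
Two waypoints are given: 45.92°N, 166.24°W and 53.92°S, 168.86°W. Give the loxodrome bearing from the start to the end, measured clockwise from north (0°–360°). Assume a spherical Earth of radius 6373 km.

Meridional parts: M(φ₁)=+0.9043, M(φ₂)=-1.1218 → ΔM = -2.0261;  Δλ = -0.0457 rad
tan C = Δλ / ΔM = +0.0226 → C = 181.29°

181.3°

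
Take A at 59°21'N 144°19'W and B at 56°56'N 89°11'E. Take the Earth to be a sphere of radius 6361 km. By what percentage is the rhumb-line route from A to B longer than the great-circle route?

Great circle: σ = 0.9818 rad → d_gc = Rσ = 6245.4 km
Rhumb: Δφ = -0.0422, Δλ = -2.2078, Δψ = -0.0799, q = Δφ/Δψ = 0.5276 → d_rh = R√(Δφ²+q²Δλ²) = 7414.2 km
Excess = (7414.2 − 6245.4) / 6245.4 = 1168.8 / 6245.4 = 18.71% ≈ 18.7%

18.7%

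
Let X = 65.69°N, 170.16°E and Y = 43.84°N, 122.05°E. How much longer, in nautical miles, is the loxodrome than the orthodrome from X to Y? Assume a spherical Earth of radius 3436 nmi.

42 nmi

Great circle: cos σ = sin φ₁ sin φ₂ + cos φ₁ cos φ₂ cos Δλ,  σ = 0.5926 rad → d_gc = 2036.2 nmi
Rhumb line: Δψ = -0.6823, q = Δφ/Δψ = 0.5589, d_rh = R√(Δφ²+q²Δλ²) = 2077.8 nmi
Excess = 2077.8 − 2036.2 = 41.6 ≈ 42 nmi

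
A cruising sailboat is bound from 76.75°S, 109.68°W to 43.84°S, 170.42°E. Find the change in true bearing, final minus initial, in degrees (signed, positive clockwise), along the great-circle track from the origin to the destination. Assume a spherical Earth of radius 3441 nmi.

+74.4°

Initial bearing θ₁ = atan2(sin Δλ cos φ₂, cos φ₁ sin φ₂ − sin φ₁ cos φ₂ cos Δλ) = 267.13°
Final bearing θ₂ = (initial bearing from the destination back to the start) + 180° = 341.50°
Δθ = θ₂ − θ₁ = +74.4°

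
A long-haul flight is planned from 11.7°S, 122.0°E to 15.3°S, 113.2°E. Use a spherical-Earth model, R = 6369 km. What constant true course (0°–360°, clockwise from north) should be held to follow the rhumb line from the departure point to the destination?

247.2°

Δψ = ln[tan(π/4+φ₂/2)/tan(π/4+φ₁/2)] = -0.0646
Δλ = -0.1536 rad (taken the short way round)
course = atan2(Δλ, Δψ) = 247.18°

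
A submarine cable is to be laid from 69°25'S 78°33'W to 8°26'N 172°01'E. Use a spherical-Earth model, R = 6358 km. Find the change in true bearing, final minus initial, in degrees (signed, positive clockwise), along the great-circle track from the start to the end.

+85.3°

At departure: θ₁ = atan2(sin Δλ cos φ₂, cos φ₁ sin φ₂ − sin φ₁ cos φ₂ cos Δλ) = 254.62°
At arrival: θ₂ = atan2(sin Δλ cos φ₁, −cos φ₂ sin φ₁ + sin φ₂ cos φ₁ cos Δλ) = 339.96°
Δθ = θ₂ − θ₁ = +85.3°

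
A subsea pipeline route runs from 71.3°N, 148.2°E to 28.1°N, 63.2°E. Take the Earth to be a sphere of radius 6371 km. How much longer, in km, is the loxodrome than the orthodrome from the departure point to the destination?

Great circle: cos σ = sin φ₁ sin φ₂ + cos φ₁ cos φ₂ cos Δλ,  σ = 1.0806 rad → d_gc = 6884.5 km
Rhumb line: Δψ = -1.2925, q = Δφ/Δψ = 0.5833, d_rh = R√(Δφ²+q²Δλ²) = 7312.5 km
Excess = 7312.5 − 6884.5 = 428.0 ≈ 428 km

428 km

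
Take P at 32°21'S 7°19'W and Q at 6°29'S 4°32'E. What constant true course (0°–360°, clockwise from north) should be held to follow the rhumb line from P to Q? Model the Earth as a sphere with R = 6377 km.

23.1°

Meridional parts: M(φ₁)=-0.5972, M(φ₂)=-0.1134 → ΔM = +0.4839;  Δλ = +0.2068 rad
tan C = Δλ / ΔM = +0.4274 → C = 23.14°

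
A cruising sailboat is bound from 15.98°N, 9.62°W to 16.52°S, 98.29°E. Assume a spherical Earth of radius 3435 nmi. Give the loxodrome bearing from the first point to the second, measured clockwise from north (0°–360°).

107.0°

Meridional parts: M(φ₁)=+0.2826, M(φ₂)=-0.2924 → ΔM = -0.5750;  Δλ = +1.8834 rad
tan C = Δλ / ΔM = -3.2755 → C = 106.98°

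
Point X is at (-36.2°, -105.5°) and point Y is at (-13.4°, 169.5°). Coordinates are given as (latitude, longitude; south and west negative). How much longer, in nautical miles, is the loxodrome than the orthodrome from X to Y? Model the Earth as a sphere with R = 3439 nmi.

Great circle: cos σ = sin φ₁ sin φ₂ + cos φ₁ cos φ₂ cos Δλ,  σ = 1.3640 rad → d_gc = 4690.9 nmi
Rhumb line: Δψ = +0.4426, q = Δφ/Δψ = 0.8992, d_rh = R√(Δφ²+q²Δλ²) = 4787.2 nmi
Excess = 4787.2 − 4690.9 = 96.3 ≈ 96 nmi

96 nmi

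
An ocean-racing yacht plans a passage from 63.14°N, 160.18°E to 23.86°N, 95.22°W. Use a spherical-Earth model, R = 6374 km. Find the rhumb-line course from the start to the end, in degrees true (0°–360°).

118.8°

Meridional parts: M(φ₁)=+1.4322, M(φ₂)=+0.4290 → ΔM = -1.0032;  Δλ = +1.8256 rad
tan C = Δλ / ΔM = -1.8199 → C = 118.79°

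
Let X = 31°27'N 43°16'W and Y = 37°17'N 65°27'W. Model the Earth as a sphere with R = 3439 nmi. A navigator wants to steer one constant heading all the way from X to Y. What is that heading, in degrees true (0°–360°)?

287.7°

Meridional parts: M(φ₁)=+0.5787, M(φ₂)=+0.7022 → ΔM = +0.1234;  Δλ = -0.3872 rad
tan C = Δλ / ΔM = -3.1364 → C = 287.68°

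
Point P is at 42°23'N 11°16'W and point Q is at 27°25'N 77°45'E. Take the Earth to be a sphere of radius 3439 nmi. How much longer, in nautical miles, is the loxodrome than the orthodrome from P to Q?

Great circle: cos σ = sin φ₁ sin φ₂ + cos φ₁ cos φ₂ cos Δλ,  σ = 1.2433 rad → d_gc = 4275.8 nmi
Rhumb line: Δψ = -0.3203, q = Δφ/Δψ = 0.8155, d_rh = R√(Δφ²+q²Δλ²) = 4449.0 nmi
Excess = 4449.0 − 4275.8 = 173.2 ≈ 173 nmi

173 nmi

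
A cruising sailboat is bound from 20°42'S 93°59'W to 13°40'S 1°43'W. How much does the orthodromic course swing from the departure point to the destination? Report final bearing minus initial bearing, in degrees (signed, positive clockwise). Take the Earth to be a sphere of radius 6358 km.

Initial bearing θ₁ = atan2(sin Δλ cos φ₂, cos φ₁ sin φ₂ − sin φ₁ cos φ₂ cos Δλ) = 103.58°
Final bearing θ₂ = (initial bearing from the destination back to the start) + 180° = 69.35°
Δθ = θ₂ − θ₁ = -34.2°

-34.2°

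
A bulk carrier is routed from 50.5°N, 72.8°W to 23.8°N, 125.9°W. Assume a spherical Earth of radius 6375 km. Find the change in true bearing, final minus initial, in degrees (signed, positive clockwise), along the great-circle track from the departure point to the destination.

-34.5°

At departure: θ₁ = atan2(sin Δλ cos φ₂, cos φ₁ sin φ₂ − sin φ₁ cos φ₂ cos Δλ) = 257.13°
At arrival: θ₂ = atan2(sin Δλ cos φ₁, −cos φ₂ sin φ₁ + sin φ₂ cos φ₁ cos Δλ) = 222.67°
Δθ = θ₂ − θ₁ = -34.5°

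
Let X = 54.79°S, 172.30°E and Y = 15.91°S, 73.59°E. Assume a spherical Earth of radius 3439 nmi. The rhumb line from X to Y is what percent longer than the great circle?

Great circle: σ = 1.4303 rad → d_gc = Rσ = 4918.9 nmi
Rhumb: Δφ = +0.6786, Δλ = -1.7228, Δψ = +0.8665, q = Δφ/Δψ = 0.7831 → d_rh = R√(Δφ²+q²Δλ²) = 5193.5 nmi
Excess = (5193.5 − 4918.9) / 4918.9 = 274.6 / 4918.9 = 5.58% ≈ 5.6%

5.6%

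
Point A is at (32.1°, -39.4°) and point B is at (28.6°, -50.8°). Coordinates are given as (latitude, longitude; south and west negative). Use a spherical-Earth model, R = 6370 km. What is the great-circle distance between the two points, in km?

Haversine: a = sin²(Δφ/2)+cos φ₁ cos φ₂ sin²(Δλ/2) = 0.00827;  σ = 2·atan2(√a,√(1−a))
σ = 10.435° → d = Rσ = 6370·0.18212 = 1160 km

1160 km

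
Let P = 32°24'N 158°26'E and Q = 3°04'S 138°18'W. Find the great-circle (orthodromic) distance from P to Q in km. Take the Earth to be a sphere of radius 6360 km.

7712 km

cos σ = sin φ₁ sin φ₂ + cos φ₁ cos φ₂ cos Δλ
      = sin(32.40°)sin(-3.07°) + cos(32.40°)cos(-3.07°)cos(63.27°) = 0.3506
σ = 69.476° → d = Rσ = 6360·1.21258 = 7712 km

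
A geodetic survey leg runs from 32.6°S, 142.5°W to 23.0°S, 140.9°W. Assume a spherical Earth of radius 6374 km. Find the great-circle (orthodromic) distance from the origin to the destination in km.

cos σ = sin φ₁ sin φ₂ + cos φ₁ cos φ₂ cos Δλ
      = sin(-32.60°)sin(-23.00°) + cos(-32.60°)cos(-23.00°)cos(1.60°) = 0.9857
σ = 9.703° → d = Rσ = 6374·0.16935 = 1079 km

1079 km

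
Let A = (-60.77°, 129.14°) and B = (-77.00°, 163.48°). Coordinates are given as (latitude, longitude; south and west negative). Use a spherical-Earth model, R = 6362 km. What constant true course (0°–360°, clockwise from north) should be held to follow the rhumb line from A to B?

144.1°

Δψ = ln[tan(π/4+φ₂/2)/tan(π/4+φ₁/2)] = -0.8280
Δλ = +0.5993 rad (taken the short way round)
course = atan2(Δλ, Δψ) = 144.10°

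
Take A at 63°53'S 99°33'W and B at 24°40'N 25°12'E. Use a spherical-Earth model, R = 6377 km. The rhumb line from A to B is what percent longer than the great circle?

Great circle: σ = 2.2177 rad → d_gc = Rσ = 14142.5 km
Rhumb: Δφ = +1.5455, Δλ = +2.1773, Δψ = +1.9057, q = Δφ/Δψ = 0.8110 → d_rh = R√(Δφ²+q²Δλ²) = 14963.9 km
Excess = (14963.9 − 14142.5) / 14142.5 = 821.4 / 14142.5 = 5.81% ≈ 5.8%

5.8%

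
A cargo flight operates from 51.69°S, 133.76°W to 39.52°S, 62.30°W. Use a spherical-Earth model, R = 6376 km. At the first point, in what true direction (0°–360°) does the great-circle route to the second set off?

105.4°

θ = atan2( sin Δλ·cos φ₂ ,  cos φ₁ sin φ₂ − sin φ₁ cos φ₂ cos Δλ )
  = atan2(+0.7314, -0.2020) = 105.44°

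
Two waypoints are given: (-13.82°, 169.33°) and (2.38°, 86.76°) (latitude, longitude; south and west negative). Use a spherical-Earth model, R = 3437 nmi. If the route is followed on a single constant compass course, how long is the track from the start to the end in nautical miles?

5007 nmi

Rhumb course C = atan2(Δλ, Δψ) with Δψ = ln[tan(π/4+φ₂/2)/tan(π/4+φ₁/2)] = +0.2851, Δλ = -1.4411 → C = 281.19°
d = R·|Δφ| / |cos C| = 3437·0.28274 / 0.19409 = 5007 nmi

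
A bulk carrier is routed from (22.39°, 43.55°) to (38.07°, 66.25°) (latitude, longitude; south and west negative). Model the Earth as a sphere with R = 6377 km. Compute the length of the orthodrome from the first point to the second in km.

2781 km

cos σ = sin φ₁ sin φ₂ + cos φ₁ cos φ₂ cos Δλ
      = sin(22.39°)sin(38.07°) + cos(22.39°)cos(38.07°)cos(22.70°) = 0.9064
σ = 24.987° → d = Rσ = 6377·0.43611 = 2781 km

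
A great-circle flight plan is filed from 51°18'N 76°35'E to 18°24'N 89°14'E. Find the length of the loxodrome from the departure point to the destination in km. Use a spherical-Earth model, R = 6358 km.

3819 km

Δψ = ln[tan(π/4+φ₂/2)/tan(π/4+φ₁/2)] = -0.7197;  Δφ = -0.5742 rad,  Δλ = +0.2208 rad
q = Δφ/Δψ = 0.7979
d = R·√(Δφ² + q²Δλ²) = 6358·0.60063 = 3819 km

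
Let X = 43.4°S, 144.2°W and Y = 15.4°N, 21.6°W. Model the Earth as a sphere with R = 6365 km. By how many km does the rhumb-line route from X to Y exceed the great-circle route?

360 km

Great circle: cos σ = sin φ₁ sin φ₂ + cos φ₁ cos φ₂ cos Δλ,  σ = 2.1650 rad → d_gc = 13780.3 km
Rhumb line: Δψ = +1.1145, q = Δφ/Δψ = 0.9208, d_rh = R√(Δφ²+q²Δλ²) = 14140.5 km
Excess = 14140.5 − 13780.3 = 360.2 ≈ 360 km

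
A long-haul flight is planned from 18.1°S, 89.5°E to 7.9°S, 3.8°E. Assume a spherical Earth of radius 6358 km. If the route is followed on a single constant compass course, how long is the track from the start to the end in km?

Δψ = ln[tan(π/4+φ₂/2)/tan(π/4+φ₁/2)] = +0.1830;  Δφ = +0.1780 rad,  Δλ = -1.4957 rad
q = Δφ/Δψ = 0.9729
d = R·√(Δφ² + q²Δλ²) = 6358·1.46613 = 9322 km

9322 km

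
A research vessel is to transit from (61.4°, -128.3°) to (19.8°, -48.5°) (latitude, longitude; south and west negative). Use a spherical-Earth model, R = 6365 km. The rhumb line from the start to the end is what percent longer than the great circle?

Great circle: σ = 1.1841 rad → d_gc = Rσ = 7536.6 km
Rhumb: Δφ = -0.7261, Δλ = +1.3928, Δψ = -1.0142, q = Δφ/Δψ = 0.7159 → d_rh = R√(Δφ²+q²Δλ²) = 7850.5 km
Excess = (7850.5 − 7536.6) / 7536.6 = 313.9 / 7536.6 = 4.17% ≈ 4.2%

4.2%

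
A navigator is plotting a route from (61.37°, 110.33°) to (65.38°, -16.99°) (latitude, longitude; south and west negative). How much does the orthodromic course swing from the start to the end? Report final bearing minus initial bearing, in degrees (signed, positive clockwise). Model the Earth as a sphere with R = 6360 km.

At departure: θ₁ = atan2(sin Δλ cos φ₂, cos φ₁ sin φ₂ − sin φ₁ cos φ₂ cos Δλ) = 333.25°
At arrival: θ₂ = atan2(sin Δλ cos φ₁, −cos φ₂ sin φ₁ + sin φ₂ cos φ₁ cos Δλ) = 211.18°
Δθ = θ₂ − θ₁ = -122.1°

-122.1°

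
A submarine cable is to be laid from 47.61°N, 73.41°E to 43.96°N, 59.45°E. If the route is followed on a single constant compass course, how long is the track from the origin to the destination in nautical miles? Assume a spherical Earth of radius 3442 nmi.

624 nmi

Rhumb course C = atan2(Δλ, Δψ) with Δψ = ln[tan(π/4+φ₂/2)/tan(π/4+φ₁/2)] = -0.0914, Δλ = -0.2436 → C = 249.44°
d = R·|Δφ| / |cos C| = 3442·0.06370 / 0.35123 = 624 nmi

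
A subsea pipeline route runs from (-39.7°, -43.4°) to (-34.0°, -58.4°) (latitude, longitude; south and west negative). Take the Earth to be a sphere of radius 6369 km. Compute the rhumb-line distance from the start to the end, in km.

Rhumb course C = atan2(Δλ, Δψ) with Δψ = ln[tan(π/4+φ₂/2)/tan(π/4+φ₁/2)] = +0.1244, Δλ = -0.2618 → C = 295.42°
d = R·|Δφ| / |cos C| = 6369·0.09948 / 0.42927 = 1476 km

1476 km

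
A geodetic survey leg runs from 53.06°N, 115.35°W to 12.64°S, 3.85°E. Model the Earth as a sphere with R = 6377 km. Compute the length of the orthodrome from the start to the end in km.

13072 km

cos σ = sin φ₁ sin φ₂ + cos φ₁ cos φ₂ cos Δλ
      = sin(53.06°)sin(-12.64°) + cos(53.06°)cos(-12.64°)cos(119.20°) = -0.4610
σ = 117.451° → d = Rσ = 6377·2.04990 = 13072 km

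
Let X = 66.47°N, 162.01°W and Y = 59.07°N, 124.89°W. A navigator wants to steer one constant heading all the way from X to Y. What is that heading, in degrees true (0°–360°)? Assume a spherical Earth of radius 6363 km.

Meridional parts: M(φ₁)=+1.5689, M(φ₂)=+1.2849 → ΔM = -0.2840;  Δλ = +0.6479 rad
tan C = Δλ / ΔM = -2.2815 → C = 113.67°

113.7°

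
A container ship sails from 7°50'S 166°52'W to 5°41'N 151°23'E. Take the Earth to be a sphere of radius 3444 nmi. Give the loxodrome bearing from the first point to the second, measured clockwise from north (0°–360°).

288.0°

Meridional parts: M(φ₁)=-0.1371, M(φ₂)=+0.0994 → ΔM = +0.2365;  Δλ = -0.7287 rad
tan C = Δλ / ΔM = -3.0811 → C = 287.98°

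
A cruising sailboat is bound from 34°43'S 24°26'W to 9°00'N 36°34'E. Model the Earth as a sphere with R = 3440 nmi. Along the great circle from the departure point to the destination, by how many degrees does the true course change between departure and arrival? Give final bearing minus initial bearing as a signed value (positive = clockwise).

-16.1°

Initial bearing θ₁ = atan2(sin Δλ cos φ₂, cos φ₁ sin φ₂ − sin φ₁ cos φ₂ cos Δλ) = 65.08°
Final bearing θ₂ = (initial bearing from the destination back to the start) + 180° = 49.00°
Δθ = θ₂ − θ₁ = -16.1°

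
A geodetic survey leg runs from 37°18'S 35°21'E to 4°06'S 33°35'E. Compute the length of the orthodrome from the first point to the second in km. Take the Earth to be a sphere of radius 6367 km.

Haversine: a = sin²(Δφ/2)+cos φ₁ cos φ₂ sin²(Δλ/2) = 0.08181;  σ = 2·atan2(√a,√(1−a))
σ = 33.239° → d = Rσ = 6367·0.58014 = 3694 km

3694 km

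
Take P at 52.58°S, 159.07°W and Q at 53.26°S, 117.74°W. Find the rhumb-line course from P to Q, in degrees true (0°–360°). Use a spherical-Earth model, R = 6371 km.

Δψ = ln[tan(π/4+φ₂/2)/tan(π/4+φ₁/2)] = -0.0197
Δλ = +0.7213 rad (taken the short way round)
course = atan2(Δλ, Δψ) = 91.56°

91.6°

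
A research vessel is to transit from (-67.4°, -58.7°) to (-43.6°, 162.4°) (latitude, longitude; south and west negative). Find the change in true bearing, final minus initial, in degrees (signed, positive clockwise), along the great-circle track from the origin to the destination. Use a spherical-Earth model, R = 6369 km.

At departure: θ₁ = atan2(sin Δλ cos φ₂, cos φ₁ sin φ₂ − sin φ₁ cos φ₂ cos Δλ) = 211.77°
At arrival: θ₂ = atan2(sin Δλ cos φ₁, −cos φ₂ sin φ₁ + sin φ₂ cos φ₁ cos Δλ) = 343.78°
Δθ = θ₂ − θ₁ = +132.0°

+132.0°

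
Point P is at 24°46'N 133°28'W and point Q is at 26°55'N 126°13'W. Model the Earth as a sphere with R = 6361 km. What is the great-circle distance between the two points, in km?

763 km

cos σ = sin φ₁ sin φ₂ + cos φ₁ cos φ₂ cos Δλ
      = sin(24.77°)sin(26.92°) + cos(24.77°)cos(26.92°)cos(7.25°) = 0.9928
σ = 6.869° → d = Rσ = 6361·0.11988 = 763 km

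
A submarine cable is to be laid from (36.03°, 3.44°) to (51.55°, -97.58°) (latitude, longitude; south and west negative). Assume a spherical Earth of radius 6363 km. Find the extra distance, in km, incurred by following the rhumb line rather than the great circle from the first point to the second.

Great circle: cos σ = sin φ₁ sin φ₂ + cos φ₁ cos φ₂ cos Δλ,  σ = 1.1977 rad → d_gc = 7620.8 km
Rhumb line: Δψ = +0.3785, q = Δφ/Δψ = 0.7156, d_rh = R√(Δφ²+q²Δλ²) = 8210.8 km
Excess = 8210.8 − 7620.8 = 590.0 ≈ 590 km

590 km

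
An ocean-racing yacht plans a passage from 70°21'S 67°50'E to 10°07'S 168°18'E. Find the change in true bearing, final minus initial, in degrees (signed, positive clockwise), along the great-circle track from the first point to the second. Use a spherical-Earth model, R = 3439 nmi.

At departure: θ₁ = atan2(sin Δλ cos φ₂, cos φ₁ sin φ₂ − sin φ₁ cos φ₂ cos Δλ) = 103.22°
At arrival: θ₂ = atan2(sin Δλ cos φ₁, −cos φ₂ sin φ₁ + sin φ₂ cos φ₁ cos Δλ) = 19.42°
Δθ = θ₂ − θ₁ = -83.8°

-83.8°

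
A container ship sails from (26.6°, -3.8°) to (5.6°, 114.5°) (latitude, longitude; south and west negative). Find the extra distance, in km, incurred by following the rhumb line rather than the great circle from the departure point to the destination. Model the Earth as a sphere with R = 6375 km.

293 km

Great circle: cos σ = sin φ₁ sin φ₂ + cos φ₁ cos φ₂ cos Δλ,  σ = 1.9586 rad → d_gc = 12486.3 km
Rhumb line: Δψ = -0.3840, q = Δφ/Δψ = 0.9545, d_rh = R√(Δφ²+q²Δλ²) = 12778.9 km
Excess = 12778.9 − 12486.3 = 292.6 ≈ 293 km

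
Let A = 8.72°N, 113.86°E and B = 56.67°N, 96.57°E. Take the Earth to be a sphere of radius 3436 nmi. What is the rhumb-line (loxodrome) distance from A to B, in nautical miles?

2991 nmi

Δψ = ln[tan(π/4+φ₂/2)/tan(π/4+φ₁/2)] = +1.0534;  Δφ = +0.8369 rad,  Δλ = -0.3018 rad
q = Δφ/Δψ = 0.7945
d = R·√(Δφ² + q²Δλ²) = 3436·0.87055 = 2991 nmi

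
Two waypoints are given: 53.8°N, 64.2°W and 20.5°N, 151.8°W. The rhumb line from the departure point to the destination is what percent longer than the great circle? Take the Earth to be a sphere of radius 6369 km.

4.4%

Great circle: σ = 1.2601 rad → d_gc = Rσ = 8025.3 km
Rhumb: Δφ = -0.5812, Δλ = -1.5289, Δψ = -0.7526, q = Δφ/Δψ = 0.7723 → d_rh = R√(Δφ²+q²Δλ²) = 8381.8 km
Excess = (8381.8 − 8025.3) / 8025.3 = 356.5 / 8025.3 = 4.44% ≈ 4.4%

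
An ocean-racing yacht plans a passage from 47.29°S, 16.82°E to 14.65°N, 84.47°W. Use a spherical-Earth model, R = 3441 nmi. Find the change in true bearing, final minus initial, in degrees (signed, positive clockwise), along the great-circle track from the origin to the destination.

At departure: θ₁ = atan2(sin Δλ cos φ₂, cos φ₁ sin φ₂ − sin φ₁ cos φ₂ cos Δλ) = 271.95°
At arrival: θ₂ = atan2(sin Δλ cos φ₁, −cos φ₂ sin φ₁ + sin φ₂ cos φ₁ cos Δλ) = 315.52°
Δθ = θ₂ − θ₁ = +43.6°

+43.6°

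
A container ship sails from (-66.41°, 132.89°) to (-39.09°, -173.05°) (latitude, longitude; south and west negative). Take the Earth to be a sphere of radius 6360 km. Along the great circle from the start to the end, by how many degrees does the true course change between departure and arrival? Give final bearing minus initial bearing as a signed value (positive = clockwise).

-45.4°

At departure: θ₁ = atan2(sin Δλ cos φ₂, cos φ₁ sin φ₂ − sin φ₁ cos φ₂ cos Δλ) = 75.28°
At arrival: θ₂ = atan2(sin Δλ cos φ₁, −cos φ₂ sin φ₁ + sin φ₂ cos φ₁ cos Δλ) = 29.91°
Δθ = θ₂ − θ₁ = -45.4°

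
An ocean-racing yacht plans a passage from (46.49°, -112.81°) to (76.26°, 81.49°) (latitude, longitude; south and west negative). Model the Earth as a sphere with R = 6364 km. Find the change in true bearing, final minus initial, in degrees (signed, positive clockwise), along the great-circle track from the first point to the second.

-164.3°

Initial bearing θ₁ = atan2(sin Δλ cos φ₂, cos φ₁ sin φ₂ − sin φ₁ cos φ₂ cos Δλ) = 355.98°
Final bearing θ₂ = (initial bearing from the destination back to the start) + 180° = 191.71°
Δθ = θ₂ − θ₁ = -164.3°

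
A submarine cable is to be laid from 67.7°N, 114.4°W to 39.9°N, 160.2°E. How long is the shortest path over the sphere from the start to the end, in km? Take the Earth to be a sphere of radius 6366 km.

5768 km

Haversine: a = sin²(Δφ/2)+cos φ₁ cos φ₂ sin²(Δλ/2) = 0.19159;  σ = 2·atan2(√a,√(1−a))
σ = 51.916° → d = Rσ = 6366·0.90610 = 5768 km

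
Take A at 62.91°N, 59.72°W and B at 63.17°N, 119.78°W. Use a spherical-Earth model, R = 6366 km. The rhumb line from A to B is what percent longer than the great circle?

Great circle: σ = 0.4578 rad → d_gc = Rσ = 2914.2 km
Rhumb: Δφ = +0.0045, Δλ = -1.0482, Δψ = +0.0100, q = Δφ/Δψ = 0.4534 → d_rh = R√(Δφ²+q²Δλ²) = 3025.5 km
Excess = (3025.5 − 2914.2) / 2914.2 = 111.3 / 2914.2 = 3.82% ≈ 3.8%

3.8%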